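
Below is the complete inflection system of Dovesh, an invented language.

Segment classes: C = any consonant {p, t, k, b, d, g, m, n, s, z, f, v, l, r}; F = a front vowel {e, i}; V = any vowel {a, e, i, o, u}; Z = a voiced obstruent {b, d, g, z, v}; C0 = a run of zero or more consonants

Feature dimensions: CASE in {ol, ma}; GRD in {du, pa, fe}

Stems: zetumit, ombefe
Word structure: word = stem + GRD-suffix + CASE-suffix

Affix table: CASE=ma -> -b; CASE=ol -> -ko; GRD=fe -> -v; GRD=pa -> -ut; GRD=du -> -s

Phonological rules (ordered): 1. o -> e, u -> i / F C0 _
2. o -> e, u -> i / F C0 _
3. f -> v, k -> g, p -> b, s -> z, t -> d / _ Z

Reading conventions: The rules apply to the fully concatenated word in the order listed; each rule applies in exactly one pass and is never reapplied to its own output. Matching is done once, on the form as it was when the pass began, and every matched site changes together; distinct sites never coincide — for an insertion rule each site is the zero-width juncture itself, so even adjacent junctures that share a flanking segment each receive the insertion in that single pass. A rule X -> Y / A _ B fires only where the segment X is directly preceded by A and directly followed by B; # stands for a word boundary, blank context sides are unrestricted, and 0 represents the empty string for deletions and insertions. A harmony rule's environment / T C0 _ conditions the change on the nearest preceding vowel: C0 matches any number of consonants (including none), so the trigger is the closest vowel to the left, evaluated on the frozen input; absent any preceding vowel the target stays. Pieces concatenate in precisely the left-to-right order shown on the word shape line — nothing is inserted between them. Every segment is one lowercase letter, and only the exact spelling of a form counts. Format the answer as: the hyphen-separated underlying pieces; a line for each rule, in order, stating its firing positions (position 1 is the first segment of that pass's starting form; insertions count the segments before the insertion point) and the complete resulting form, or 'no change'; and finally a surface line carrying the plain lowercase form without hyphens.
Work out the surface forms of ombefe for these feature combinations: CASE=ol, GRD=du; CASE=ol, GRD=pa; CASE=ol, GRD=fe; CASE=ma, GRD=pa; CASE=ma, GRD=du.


cell CASE=ol, GRD=du:
underlying: ombefe-s-ko
1. o -> e, u -> i / F C0 _: fires at position(s) 9: ombefeske
2. o -> e, u -> i / F C0 _: no change
3. f -> v, k -> g, p -> b, s -> z, t -> d / _ Z: no change
surface: ombefeske

cell CASE=ol, GRD=pa:
underlying: ombefe-ut-ko
1. o -> e, u -> i / F C0 _: fires at position(s) 7: ombefeitko
2. o -> e, u -> i / F C0 _: fires at position(s) 10: ombefeitke
3. f -> v, k -> g, p -> b, s -> z, t -> d / _ Z: no change
surface: ombefeitke

cell CASE=ol, GRD=fe:
underlying: ombefe-v-ko
1. o -> e, u -> i / F C0 _: fires at position(s) 9: ombefevke
2. o -> e, u -> i / F C0 _: no change
3. f -> v, k -> g, p -> b, s -> z, t -> d / _ Z: no change
surface: ombefevke

cell CASE=ma, GRD=pa:
underlying: ombefe-ut-b
1. o -> e, u -> i / F C0 _: fires at position(s) 7: ombefeitb
2. o -> e, u -> i / F C0 _: no change
3. f -> v, k -> g, p -> b, s -> z, t -> d / _ Z: fires at position(s) 8: ombefeidb
surface: ombefeidb

cell CASE=ma, GRD=du:
underlying: ombefe-s-b
1. o -> e, u -> i / F C0 _: no change
2. o -> e, u -> i / F C0 _: no change
3. f -> v, k -> g, p -> b, s -> z, t -> d / _ Z: fires at position(s) 7: ombefezb
surface: ombefezb


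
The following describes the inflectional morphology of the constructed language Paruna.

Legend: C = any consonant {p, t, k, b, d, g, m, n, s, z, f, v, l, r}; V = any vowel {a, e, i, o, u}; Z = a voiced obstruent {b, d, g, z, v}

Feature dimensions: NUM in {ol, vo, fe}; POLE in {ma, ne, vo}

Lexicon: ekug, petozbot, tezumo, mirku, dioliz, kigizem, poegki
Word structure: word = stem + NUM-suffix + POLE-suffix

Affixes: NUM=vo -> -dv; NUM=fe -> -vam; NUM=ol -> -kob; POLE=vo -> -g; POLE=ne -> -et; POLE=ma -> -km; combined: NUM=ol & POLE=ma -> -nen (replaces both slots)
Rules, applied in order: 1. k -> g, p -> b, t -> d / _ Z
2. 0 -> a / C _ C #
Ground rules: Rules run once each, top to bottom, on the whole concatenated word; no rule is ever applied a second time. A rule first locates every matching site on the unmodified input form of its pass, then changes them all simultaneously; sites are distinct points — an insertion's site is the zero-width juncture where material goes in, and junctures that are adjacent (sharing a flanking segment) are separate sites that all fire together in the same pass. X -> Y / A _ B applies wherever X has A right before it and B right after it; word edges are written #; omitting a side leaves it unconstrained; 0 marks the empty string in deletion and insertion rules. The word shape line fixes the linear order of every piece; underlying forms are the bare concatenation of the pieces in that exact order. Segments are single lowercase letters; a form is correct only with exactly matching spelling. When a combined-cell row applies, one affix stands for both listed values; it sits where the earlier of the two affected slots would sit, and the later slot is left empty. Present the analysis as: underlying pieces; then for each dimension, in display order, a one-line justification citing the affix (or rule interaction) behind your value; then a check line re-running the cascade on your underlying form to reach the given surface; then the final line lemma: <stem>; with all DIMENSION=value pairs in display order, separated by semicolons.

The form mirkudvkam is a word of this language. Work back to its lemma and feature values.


underlying: mirku-dv-km
NUM=vo - signalled by the affix -dv
POLE=ma - signalled by the affix -km
check: mirkudvkm -> mirkudvkm -> mirkudvkam
lemma: mirku; NUM=vo; POLE=ma


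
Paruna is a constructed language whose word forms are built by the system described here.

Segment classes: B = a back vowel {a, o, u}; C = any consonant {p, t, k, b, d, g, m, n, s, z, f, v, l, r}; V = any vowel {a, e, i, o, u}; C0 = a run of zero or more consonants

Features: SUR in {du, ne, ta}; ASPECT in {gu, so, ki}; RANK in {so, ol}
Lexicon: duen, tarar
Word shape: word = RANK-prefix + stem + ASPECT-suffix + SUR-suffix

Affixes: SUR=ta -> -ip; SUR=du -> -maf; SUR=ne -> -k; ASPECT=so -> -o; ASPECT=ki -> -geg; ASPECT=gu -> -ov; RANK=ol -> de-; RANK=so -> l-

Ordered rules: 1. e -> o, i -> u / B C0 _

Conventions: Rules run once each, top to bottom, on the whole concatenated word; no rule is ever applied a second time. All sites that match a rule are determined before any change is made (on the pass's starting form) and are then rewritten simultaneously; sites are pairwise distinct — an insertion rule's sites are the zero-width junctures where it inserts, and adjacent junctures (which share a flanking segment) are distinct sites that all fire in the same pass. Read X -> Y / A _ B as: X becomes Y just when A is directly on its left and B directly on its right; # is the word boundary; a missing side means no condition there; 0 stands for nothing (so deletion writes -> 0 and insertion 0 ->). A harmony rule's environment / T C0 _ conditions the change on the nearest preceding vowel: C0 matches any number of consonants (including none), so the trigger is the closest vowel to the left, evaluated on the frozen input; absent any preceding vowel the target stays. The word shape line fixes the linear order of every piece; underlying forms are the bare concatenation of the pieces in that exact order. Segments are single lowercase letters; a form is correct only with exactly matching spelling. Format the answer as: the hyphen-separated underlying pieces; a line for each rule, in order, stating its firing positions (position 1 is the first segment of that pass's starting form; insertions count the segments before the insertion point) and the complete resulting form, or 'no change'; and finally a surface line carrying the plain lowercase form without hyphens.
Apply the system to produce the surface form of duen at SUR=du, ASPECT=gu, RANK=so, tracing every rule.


underlying: l-duen-ov-maf
1. e -> o, i -> u / B C0 _: fires at position(s) 4: lduonovmaf
surface: lduonovmaf


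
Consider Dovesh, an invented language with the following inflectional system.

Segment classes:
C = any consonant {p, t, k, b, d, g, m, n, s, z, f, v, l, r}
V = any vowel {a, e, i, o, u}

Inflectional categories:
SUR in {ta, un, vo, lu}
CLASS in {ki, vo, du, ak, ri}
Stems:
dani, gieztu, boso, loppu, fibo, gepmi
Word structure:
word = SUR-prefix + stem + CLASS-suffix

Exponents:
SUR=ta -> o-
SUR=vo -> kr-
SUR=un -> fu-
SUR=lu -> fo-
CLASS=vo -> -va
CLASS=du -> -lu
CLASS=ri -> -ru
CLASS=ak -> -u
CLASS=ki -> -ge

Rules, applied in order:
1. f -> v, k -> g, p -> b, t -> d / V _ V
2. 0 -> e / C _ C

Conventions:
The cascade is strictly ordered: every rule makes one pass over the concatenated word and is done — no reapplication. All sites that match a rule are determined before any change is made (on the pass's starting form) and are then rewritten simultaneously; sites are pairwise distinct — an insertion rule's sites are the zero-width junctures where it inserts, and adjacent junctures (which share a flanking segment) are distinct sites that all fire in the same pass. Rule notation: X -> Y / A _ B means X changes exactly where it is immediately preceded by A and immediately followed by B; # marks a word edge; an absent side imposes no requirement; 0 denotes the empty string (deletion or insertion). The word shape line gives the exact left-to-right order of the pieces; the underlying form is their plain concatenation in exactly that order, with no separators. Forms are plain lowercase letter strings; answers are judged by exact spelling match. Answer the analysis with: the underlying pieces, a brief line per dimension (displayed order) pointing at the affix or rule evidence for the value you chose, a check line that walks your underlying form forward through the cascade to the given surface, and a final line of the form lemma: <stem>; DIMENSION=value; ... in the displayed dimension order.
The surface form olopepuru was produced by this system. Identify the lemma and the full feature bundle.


underlying: o-loppu-ru
SUR=ta - signalled by the affix o-
CLASS=ri - signalled by the affix -ru
check: oloppuru -> oloppuru -> olopepuru
lemma: loppu; SUR=ta; CLASS=ri


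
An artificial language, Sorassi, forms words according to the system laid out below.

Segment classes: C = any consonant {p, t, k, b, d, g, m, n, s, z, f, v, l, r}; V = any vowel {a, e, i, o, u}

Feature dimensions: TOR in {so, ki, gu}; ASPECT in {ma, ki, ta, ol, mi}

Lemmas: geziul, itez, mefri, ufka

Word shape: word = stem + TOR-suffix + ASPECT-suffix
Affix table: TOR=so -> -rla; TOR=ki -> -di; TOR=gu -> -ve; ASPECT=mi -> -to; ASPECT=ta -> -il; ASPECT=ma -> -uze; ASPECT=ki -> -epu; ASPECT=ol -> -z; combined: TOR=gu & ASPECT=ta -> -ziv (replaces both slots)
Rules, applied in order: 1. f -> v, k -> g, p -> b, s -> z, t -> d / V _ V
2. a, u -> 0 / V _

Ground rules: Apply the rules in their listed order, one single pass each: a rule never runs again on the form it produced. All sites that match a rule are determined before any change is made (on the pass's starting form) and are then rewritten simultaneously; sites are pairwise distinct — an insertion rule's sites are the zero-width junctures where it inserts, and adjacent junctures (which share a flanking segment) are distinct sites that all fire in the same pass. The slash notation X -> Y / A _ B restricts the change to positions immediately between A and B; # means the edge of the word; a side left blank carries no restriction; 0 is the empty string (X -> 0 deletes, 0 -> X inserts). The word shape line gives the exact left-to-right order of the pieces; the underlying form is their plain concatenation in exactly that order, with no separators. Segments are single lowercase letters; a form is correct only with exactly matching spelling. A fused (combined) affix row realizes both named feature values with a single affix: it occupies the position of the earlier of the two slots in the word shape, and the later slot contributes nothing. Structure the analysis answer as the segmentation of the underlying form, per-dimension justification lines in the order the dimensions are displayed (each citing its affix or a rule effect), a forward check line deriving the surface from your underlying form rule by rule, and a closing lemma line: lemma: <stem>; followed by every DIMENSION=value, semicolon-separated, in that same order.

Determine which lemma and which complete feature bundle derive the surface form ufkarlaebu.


underlying: ufka-rla-epu
TOR=so - signalled by the affix -rla
ASPECT=ki - signalled by the affix -epu
check: ufkarlaepu -> ufkarlaebu -> ufkarlaebu
lemma: ufka; TOR=so; ASPECT=ki


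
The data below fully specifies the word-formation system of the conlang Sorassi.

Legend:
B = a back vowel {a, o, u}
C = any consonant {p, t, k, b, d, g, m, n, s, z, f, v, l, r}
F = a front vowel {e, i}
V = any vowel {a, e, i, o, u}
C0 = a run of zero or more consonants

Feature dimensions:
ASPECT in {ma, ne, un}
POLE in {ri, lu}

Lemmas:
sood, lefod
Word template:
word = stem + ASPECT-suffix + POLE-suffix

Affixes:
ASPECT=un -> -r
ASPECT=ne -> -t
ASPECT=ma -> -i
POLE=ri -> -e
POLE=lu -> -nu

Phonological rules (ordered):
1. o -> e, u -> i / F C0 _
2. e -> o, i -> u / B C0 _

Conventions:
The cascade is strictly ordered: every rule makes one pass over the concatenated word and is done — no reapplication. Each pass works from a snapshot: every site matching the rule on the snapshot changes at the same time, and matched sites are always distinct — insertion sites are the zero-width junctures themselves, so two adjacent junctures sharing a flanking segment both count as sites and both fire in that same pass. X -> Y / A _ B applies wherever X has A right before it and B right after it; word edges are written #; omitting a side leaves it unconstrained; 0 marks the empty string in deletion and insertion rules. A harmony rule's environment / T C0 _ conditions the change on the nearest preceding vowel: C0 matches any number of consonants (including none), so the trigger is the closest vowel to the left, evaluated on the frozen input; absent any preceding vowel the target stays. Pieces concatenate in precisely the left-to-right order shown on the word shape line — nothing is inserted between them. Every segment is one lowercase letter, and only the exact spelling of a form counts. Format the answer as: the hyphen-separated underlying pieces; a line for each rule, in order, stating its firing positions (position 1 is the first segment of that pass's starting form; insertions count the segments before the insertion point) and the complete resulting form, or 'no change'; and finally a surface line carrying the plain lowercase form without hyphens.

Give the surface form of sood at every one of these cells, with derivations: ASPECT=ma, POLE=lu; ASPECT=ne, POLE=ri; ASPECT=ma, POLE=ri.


cell ASPECT=ma, POLE=lu:
underlying: sood-i-nu
1. o -> e, u -> i / F C0 _: fires at position(s) 7: soodini
2. e -> o, i -> u / B C0 _: fires at position(s) 5: sooduni
surface: sooduni

cell ASPECT=ne, POLE=ri:
underlying: sood-t-e
1. o -> e, u -> i / F C0 _: no change
2. e -> o, i -> u / B C0 _: fires at position(s) 6: soodto
surface: soodto

cell ASPECT=ma, POLE=ri:
underlying: sood-i-e
1. o -> e, u -> i / F C0 _: no change
2. e -> o, i -> u / B C0 _: fires at position(s) 5: soodue
surface: soodue


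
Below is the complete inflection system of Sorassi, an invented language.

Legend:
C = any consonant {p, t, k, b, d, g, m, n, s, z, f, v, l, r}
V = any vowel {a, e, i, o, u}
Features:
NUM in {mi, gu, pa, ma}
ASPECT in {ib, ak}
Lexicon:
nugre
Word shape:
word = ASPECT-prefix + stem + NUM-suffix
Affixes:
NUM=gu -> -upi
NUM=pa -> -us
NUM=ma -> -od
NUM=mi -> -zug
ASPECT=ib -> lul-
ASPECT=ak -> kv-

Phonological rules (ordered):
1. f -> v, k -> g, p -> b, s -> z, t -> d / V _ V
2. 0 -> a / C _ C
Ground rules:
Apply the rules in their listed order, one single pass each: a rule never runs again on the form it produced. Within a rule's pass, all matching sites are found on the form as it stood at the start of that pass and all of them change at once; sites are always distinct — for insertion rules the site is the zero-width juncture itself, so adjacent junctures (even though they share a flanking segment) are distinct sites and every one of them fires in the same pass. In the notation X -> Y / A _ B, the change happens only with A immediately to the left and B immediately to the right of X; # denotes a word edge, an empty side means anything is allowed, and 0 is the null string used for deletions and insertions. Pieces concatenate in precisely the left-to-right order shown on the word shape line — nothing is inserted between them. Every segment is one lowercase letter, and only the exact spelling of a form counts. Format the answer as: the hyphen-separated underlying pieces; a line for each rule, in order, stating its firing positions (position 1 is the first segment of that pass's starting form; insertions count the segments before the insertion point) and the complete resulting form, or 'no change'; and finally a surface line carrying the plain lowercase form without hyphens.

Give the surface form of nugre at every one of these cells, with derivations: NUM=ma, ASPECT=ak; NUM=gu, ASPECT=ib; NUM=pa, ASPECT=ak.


cell NUM=ma, ASPECT=ak:
underlying: kv-nugre-od
1. f -> v, k -> g, p -> b, s -> z, t -> d / V _ V: no change
2. 0 -> a / C _ C: inserts after position(s) 1, 2, 5: kavanugareod
surface: kavanugareod

cell NUM=gu, ASPECT=ib:
underlying: lul-nugre-upi
1. f -> v, k -> g, p -> b, s -> z, t -> d / V _ V: fires at position(s) 10: lulnugreubi
2. 0 -> a / C _ C: inserts after position(s) 3, 6: lulanugareubi
surface: lulanugareubi

cell NUM=pa, ASPECT=ak:
underlying: kv-nugre-us
1. f -> v, k -> g, p -> b, s -> z, t -> d / V _ V: no change
2. 0 -> a / C _ C: inserts after position(s) 1, 2, 5: kavanugareus
surface: kavanugareus


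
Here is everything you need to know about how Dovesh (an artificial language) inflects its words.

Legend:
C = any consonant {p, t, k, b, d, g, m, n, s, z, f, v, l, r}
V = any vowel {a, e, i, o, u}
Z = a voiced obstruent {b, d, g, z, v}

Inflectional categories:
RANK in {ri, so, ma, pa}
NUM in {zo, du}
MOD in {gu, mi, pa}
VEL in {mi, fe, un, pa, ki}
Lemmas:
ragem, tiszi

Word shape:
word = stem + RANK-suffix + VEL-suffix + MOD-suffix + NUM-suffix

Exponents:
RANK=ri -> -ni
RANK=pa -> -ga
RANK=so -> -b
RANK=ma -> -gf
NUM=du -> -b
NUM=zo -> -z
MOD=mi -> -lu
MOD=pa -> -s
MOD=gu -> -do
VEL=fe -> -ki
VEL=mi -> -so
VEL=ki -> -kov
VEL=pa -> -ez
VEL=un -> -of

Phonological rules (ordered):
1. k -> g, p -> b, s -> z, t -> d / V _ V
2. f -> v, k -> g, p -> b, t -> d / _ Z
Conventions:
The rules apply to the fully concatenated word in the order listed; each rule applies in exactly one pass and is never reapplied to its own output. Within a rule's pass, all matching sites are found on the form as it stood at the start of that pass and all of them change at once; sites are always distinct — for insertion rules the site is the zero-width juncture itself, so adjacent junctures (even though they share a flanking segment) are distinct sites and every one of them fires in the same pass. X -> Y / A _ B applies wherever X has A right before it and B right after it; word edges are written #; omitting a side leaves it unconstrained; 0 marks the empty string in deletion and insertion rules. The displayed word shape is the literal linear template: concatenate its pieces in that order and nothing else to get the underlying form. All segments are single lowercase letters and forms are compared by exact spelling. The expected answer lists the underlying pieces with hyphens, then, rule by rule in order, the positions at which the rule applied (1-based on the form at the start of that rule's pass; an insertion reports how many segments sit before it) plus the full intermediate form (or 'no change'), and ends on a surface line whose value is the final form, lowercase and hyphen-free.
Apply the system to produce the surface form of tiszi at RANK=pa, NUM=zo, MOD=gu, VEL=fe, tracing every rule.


underlying: tiszi-ga-ki-do-z
1. k -> g, p -> b, s -> z, t -> d / V _ V: fires at position(s) 8: tiszigagidoz
2. f -> v, k -> g, p -> b, t -> d / _ Z: no change
surface: tiszigagidoz


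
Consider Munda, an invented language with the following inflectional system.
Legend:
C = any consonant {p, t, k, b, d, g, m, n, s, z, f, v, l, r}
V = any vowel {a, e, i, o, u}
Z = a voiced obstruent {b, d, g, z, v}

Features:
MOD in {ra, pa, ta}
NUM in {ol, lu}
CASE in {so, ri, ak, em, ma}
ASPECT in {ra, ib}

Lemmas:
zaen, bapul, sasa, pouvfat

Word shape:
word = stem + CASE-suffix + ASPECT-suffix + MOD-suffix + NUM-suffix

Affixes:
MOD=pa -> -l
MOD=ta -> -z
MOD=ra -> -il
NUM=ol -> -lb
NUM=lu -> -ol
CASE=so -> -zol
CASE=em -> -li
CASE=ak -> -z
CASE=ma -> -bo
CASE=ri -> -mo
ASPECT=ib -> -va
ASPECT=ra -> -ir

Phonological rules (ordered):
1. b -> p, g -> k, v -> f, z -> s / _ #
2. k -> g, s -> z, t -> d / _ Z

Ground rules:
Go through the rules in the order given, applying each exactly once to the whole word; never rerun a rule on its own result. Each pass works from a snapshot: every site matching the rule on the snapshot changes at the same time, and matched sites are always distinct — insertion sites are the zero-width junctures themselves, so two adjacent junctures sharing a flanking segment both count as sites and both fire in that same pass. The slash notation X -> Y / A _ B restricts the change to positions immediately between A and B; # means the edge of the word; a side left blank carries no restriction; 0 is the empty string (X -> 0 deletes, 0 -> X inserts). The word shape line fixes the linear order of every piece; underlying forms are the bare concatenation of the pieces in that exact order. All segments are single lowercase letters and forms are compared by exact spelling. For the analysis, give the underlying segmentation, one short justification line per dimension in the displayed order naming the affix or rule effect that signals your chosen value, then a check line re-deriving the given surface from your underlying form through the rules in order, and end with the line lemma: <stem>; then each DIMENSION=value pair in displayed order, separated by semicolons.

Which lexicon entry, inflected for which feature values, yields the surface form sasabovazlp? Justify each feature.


underlying: sasa-bo-va-z-lb
MOD=ta - signalled by the affix -z
NUM=ol - signalled by the affix -lb
CASE=ma - signalled by the affix -bo
ASPECT=ib - signalled by the affix -va
check: sasabovazlb -> sasabovazlp -> sasabovazlp
lemma: sasa; MOD=ta; NUM=ol; CASE=ma; ASPECT=ib


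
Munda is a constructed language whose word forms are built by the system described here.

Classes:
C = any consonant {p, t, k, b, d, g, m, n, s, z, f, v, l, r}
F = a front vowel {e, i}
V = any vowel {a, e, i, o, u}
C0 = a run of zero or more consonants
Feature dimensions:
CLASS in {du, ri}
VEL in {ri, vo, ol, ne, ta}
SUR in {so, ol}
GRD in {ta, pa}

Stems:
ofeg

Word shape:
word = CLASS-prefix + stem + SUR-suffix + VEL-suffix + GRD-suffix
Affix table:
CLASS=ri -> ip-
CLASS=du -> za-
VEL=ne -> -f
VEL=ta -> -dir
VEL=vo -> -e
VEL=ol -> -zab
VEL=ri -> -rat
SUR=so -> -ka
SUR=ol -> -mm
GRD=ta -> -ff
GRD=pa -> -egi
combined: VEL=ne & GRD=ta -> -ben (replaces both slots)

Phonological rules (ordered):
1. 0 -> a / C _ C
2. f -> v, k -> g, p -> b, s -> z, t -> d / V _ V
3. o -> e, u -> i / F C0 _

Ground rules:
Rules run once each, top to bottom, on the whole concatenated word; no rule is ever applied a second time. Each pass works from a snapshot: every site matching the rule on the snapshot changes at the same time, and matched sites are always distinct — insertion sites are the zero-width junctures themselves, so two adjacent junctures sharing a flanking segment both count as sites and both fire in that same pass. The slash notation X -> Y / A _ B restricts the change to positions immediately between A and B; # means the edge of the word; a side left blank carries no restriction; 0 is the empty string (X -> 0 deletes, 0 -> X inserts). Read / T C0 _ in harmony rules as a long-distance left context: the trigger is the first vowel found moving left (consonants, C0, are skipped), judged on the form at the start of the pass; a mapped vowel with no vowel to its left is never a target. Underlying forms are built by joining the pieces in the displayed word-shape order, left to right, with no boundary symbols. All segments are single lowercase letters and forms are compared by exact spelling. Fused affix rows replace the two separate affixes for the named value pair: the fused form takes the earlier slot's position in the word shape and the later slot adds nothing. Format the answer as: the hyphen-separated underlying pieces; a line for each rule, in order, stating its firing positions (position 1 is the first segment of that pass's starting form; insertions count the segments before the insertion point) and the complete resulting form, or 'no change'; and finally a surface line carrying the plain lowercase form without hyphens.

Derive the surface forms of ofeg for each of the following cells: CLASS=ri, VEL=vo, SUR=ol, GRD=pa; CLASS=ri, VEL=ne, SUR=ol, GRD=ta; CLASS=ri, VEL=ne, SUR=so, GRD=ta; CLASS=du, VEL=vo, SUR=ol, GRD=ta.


cell CLASS=ri, VEL=vo, SUR=ol, GRD=pa:
underlying: ip-ofeg-mm-e-egi
1. 0 -> a / C _ C: inserts after position(s) 6, 7: ipofegamameegi
2. f -> v, k -> g, p -> b, s -> z, t -> d / V _ V: fires at position(s) 2, 4: ibovegamameegi
3. o -> e, u -> i / F C0 _: fires at position(s) 3: ibevegamameegi
surface: ibevegamameegi

cell CLASS=ri, VEL=ne, SUR=ol, GRD=ta:
underlying: ip-ofeg-mm-ben
1. 0 -> a / C _ C: inserts after position(s) 6, 7, 8: ipofegamamaben
2. f -> v, k -> g, p -> b, s -> z, t -> d / V _ V: fires at position(s) 2, 4: ibovegamamaben
3. o -> e, u -> i / F C0 _: fires at position(s) 3: ibevegamamaben
surface: ibevegamamaben

cell CLASS=ri, VEL=ne, SUR=so, GRD=ta:
underlying: ip-ofeg-ka-ben
1. 0 -> a / C _ C: inserts after position(s) 6: ipofegakaben
2. f -> v, k -> g, p -> b, s -> z, t -> d / V _ V: fires at position(s) 2, 4, 8: ibovegagaben
3. o -> e, u -> i / F C0 _: fires at position(s) 3: ibevegagaben
surface: ibevegagaben

cell CLASS=du, VEL=vo, SUR=ol, GRD=ta:
underlying: za-ofeg-mm-e-ff
1. 0 -> a / C _ C: inserts after position(s) 6, 7, 10: zaofegamamefaf
2. f -> v, k -> g, p -> b, s -> z, t -> d / V _ V: fires at position(s) 4, 12: zaovegamamevaf
3. o -> e, u -> i / F C0 _: no change
surface: zaovegamamevaf


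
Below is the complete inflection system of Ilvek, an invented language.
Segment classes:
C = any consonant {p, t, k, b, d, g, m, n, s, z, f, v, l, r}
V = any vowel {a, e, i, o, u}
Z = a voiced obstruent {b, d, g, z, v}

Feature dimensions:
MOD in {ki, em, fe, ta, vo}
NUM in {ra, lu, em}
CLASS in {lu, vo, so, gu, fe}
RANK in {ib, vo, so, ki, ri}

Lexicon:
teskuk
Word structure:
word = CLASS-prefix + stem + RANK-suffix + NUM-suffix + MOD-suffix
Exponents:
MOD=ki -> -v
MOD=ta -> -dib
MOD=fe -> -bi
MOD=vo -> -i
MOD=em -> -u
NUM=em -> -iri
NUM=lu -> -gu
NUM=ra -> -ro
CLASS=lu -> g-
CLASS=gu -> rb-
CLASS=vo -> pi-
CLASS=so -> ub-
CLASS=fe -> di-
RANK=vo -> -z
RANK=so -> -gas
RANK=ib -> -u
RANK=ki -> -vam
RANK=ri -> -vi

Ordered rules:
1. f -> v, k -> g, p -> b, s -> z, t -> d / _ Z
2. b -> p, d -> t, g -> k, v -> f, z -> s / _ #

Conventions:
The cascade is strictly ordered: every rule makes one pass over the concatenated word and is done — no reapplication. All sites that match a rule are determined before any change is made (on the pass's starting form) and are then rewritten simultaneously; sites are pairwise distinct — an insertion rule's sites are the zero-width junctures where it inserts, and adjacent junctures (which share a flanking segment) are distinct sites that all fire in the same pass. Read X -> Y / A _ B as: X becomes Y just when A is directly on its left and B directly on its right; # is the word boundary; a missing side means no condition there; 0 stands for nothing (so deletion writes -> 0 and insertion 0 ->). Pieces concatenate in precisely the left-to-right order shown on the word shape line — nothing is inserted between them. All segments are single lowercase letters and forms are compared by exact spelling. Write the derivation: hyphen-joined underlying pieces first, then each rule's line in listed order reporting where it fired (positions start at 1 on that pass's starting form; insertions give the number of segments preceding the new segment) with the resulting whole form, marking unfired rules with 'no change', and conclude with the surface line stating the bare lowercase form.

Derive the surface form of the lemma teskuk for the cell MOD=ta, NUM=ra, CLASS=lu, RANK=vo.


underlying: g-teskuk-z-ro-dib
1. f -> v, k -> g, p -> b, s -> z, t -> d / _ Z: fires at position(s) 7: gteskugzrodib
2. b -> p, d -> t, g -> k, v -> f, z -> s / _ #: fires at position(s) 13: gteskugzrodip
surface: gteskugzrodip


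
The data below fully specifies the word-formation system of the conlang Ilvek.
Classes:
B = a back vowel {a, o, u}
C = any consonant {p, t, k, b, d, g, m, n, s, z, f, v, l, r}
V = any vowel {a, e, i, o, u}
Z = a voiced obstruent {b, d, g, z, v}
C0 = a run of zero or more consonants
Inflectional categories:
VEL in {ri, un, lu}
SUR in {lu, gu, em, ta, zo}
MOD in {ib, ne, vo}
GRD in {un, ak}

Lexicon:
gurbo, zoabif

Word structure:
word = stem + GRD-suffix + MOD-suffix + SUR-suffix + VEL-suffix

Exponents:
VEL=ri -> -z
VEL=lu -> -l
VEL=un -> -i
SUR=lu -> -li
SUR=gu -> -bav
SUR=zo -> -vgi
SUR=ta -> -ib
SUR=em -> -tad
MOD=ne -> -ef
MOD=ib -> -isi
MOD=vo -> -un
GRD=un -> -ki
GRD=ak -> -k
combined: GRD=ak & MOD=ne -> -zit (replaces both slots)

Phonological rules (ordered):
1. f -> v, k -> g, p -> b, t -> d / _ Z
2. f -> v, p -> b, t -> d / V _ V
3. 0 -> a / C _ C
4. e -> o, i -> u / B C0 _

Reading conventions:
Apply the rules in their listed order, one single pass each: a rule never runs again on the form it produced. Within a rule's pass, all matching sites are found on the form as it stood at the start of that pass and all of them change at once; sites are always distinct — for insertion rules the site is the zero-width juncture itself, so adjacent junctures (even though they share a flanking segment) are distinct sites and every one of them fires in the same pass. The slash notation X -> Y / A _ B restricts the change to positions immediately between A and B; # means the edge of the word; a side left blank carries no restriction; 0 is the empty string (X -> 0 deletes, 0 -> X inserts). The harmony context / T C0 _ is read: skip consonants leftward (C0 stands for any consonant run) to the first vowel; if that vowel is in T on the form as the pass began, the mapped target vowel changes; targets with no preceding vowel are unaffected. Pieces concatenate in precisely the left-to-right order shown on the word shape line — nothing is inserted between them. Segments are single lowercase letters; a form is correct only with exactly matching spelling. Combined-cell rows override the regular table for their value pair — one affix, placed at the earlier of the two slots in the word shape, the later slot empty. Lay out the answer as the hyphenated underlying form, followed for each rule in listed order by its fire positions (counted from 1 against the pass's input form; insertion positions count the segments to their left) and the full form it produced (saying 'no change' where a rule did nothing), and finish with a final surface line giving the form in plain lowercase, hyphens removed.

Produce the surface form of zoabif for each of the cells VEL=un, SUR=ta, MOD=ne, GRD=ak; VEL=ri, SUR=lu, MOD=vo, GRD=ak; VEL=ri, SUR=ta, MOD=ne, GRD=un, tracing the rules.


cell VEL=un, SUR=ta, MOD=ne, GRD=ak:
underlying: zoabif-zit-ib-i
1. f -> v, k -> g, p -> b, t -> d / _ Z: fires at position(s) 6: zoabivzitibi
2. f -> v, p -> b, t -> d / V _ V: fires at position(s) 9: zoabivzidibi
3. 0 -> a / C _ C: inserts after position(s) 6: zoabivazidibi
4. e -> o, i -> u / B C0 _: fires at position(s) 5, 9: zoabuvazudibi
surface: zoabuvazudibi

cell VEL=ri, SUR=lu, MOD=vo, GRD=ak:
underlying: zoabif-k-un-li-z
1. f -> v, k -> g, p -> b, t -> d / _ Z: no change
2. f -> v, p -> b, t -> d / V _ V: no change
3. 0 -> a / C _ C: inserts after position(s) 6, 9: zoabifakunaliz
4. e -> o, i -> u / B C0 _: fires at position(s) 5, 13: zoabufakunaluz
surface: zoabufakunaluz

cell VEL=ri, SUR=ta, MOD=ne, GRD=un:
underlying: zoabif-ki-ef-ib-z
1. f -> v, k -> g, p -> b, t -> d / _ Z: no change
2. f -> v, p -> b, t -> d / V _ V: fires at position(s) 10: zoabifkievibz
3. 0 -> a / C _ C: inserts after position(s) 6, 12: zoabifakievibaz
4. e -> o, i -> u / B C0 _: fires at position(s) 5, 9: zoabufakuevibaz
surface: zoabufakuevibaz


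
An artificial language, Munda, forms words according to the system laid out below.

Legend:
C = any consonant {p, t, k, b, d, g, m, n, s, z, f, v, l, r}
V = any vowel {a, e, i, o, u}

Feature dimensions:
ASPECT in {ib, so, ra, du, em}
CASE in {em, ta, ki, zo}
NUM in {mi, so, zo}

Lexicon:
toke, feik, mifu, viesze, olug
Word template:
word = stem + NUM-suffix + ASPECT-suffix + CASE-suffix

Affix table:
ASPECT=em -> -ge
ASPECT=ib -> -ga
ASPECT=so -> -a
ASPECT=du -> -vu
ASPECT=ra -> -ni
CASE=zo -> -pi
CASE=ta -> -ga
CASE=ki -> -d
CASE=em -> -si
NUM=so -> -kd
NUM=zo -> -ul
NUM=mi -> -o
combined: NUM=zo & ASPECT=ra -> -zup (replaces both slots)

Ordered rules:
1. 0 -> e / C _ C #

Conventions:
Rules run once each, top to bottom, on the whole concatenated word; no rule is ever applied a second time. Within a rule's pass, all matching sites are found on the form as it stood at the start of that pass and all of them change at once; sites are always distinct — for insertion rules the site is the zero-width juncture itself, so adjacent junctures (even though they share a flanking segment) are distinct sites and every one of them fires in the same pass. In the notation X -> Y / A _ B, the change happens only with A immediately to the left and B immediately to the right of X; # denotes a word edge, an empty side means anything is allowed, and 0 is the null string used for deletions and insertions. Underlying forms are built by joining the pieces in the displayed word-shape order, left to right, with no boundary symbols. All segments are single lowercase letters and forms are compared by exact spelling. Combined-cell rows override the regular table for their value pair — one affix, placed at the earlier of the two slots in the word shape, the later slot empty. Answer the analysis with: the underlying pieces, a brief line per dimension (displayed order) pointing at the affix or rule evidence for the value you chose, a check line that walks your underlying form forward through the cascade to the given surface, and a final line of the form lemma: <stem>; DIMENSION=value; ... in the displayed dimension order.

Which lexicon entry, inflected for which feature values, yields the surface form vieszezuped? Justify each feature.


underlying: viesze-zup-d
ASPECT=ra - signalled by the combined affix row
CASE=ki - signalled by the affix -d
NUM=zo - signalled by the combined affix row
check: vieszezupd -> vieszezuped
lemma: viesze; ASPECT=ra; CASE=ki; NUM=zo


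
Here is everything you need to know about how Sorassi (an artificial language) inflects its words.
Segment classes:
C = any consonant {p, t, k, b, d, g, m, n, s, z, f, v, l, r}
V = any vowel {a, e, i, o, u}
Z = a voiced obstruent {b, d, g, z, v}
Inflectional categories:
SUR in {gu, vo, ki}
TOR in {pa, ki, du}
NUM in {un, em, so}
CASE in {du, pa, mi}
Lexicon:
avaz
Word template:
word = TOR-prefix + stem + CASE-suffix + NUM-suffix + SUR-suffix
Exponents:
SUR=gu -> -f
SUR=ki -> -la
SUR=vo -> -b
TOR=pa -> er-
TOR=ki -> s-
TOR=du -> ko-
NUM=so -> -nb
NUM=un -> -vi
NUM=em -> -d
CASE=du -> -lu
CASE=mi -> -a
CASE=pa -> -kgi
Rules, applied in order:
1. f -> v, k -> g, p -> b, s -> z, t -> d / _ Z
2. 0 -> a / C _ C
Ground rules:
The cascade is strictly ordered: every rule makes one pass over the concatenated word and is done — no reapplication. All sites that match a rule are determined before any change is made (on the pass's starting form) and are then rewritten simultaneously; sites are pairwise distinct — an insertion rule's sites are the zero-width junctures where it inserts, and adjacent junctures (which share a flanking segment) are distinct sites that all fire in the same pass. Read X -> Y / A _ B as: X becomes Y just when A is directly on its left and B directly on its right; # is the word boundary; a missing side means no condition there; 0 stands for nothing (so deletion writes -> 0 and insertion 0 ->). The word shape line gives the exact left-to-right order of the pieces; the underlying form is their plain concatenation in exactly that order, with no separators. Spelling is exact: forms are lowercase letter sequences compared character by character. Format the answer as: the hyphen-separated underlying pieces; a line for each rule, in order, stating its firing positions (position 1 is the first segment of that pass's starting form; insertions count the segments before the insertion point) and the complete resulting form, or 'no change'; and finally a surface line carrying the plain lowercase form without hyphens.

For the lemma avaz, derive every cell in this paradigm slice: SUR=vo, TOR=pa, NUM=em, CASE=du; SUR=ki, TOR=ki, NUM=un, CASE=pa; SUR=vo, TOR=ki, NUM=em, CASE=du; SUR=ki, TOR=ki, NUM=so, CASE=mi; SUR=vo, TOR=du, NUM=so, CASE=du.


cell SUR=vo, TOR=pa, NUM=em, CASE=du:
underlying: er-avaz-lu-d-b
1. f -> v, k -> g, p -> b, s -> z, t -> d / _ Z: no change
2. 0 -> a / C _ C: inserts after position(s) 6, 9: eravazaludab
surface: eravazaludab

cell SUR=ki, TOR=ki, NUM=un, CASE=pa:
underlying: s-avaz-kgi-vi-la
1. f -> v, k -> g, p -> b, s -> z, t -> d / _ Z: fires at position(s) 6: savazggivila
2. 0 -> a / C _ C: inserts after position(s) 5, 6: savazagagivila
surface: savazagagivila

cell SUR=vo, TOR=ki, NUM=em, CASE=du:
underlying: s-avaz-lu-d-b
1. f -> v, k -> g, p -> b, s -> z, t -> d / _ Z: no change
2. 0 -> a / C _ C: inserts after position(s) 5, 8: savazaludab
surface: savazaludab

cell SUR=ki, TOR=ki, NUM=so, CASE=mi:
underlying: s-avaz-a-nb-la
1. f -> v, k -> g, p -> b, s -> z, t -> d / _ Z: no change
2. 0 -> a / C _ C: inserts after position(s) 7, 8: savazanabala
surface: savazanabala

cell SUR=vo, TOR=du, NUM=so, CASE=du:
underlying: ko-avaz-lu-nb-b
1. f -> v, k -> g, p -> b, s -> z, t -> d / _ Z: no change
2. 0 -> a / C _ C: inserts after position(s) 6, 9, 10: koavazalunabab
surface: koavazalunabab


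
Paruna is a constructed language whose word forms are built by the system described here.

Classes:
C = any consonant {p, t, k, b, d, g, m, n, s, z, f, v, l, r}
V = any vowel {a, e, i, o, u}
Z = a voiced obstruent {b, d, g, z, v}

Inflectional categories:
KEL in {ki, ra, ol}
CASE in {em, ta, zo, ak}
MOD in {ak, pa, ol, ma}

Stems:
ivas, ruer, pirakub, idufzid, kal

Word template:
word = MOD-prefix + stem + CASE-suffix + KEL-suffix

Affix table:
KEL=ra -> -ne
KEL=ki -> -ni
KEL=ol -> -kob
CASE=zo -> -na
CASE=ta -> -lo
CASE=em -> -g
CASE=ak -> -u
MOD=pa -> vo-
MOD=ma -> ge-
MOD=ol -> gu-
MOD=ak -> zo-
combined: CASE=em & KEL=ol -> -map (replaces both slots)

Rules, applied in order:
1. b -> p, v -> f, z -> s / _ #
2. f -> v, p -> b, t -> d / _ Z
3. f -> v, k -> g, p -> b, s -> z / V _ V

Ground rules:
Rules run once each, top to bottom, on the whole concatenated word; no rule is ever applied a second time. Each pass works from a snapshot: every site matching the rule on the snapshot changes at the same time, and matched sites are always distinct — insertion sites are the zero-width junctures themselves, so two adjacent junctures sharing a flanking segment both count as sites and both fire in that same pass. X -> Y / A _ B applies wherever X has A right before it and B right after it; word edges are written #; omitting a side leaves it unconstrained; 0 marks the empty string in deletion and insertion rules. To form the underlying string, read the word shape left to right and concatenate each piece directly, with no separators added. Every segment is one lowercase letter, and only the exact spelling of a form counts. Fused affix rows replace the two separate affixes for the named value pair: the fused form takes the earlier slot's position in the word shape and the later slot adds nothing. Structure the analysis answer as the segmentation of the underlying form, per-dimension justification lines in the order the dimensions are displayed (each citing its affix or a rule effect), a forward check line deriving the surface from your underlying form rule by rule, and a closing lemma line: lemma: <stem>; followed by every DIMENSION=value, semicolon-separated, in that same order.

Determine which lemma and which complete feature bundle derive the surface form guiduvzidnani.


underlying: gu-idufzid-na-ni
KEL=ki - signalled by the affix -ni
CASE=zo - signalled by the affix -na
MOD=ol - signalled by the affix gu-
check: guidufzidnani -> guidufzidnani -> guiduvzidnani -> guiduvzidnani
lemma: idufzid; KEL=ki; CASE=zo; MOD=ol
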